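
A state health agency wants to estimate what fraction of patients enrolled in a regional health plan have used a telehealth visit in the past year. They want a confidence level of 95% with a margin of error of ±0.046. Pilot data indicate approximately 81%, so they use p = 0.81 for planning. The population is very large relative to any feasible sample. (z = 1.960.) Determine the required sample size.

With p = 0.81, p(1−p) = 0.1539.
n = z²·p(1−p)/E² = 1.960² × 0.1539 / 0.046² = 3.8416 × 0.1539 / 0.002116 ≈ 279.41.
Rounding up gives n = 280.

280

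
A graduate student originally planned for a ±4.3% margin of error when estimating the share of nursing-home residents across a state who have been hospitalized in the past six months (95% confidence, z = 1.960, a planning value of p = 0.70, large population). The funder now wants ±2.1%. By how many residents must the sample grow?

1393

At ±4.3%: n = 1.960² × 0.2100 / 0.043² ≈ 436.31 → 437.
At ±2.1%: n = 1.960² × 0.2100 / 0.021² ≈ 1829.33 → 1830.
Additional respondents: 1830 − 437 = 1393.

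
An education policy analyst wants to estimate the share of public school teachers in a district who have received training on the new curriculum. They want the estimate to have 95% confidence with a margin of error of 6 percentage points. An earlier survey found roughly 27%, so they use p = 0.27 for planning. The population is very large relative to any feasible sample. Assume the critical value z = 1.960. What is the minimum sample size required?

211

With p = 0.27, p(1−p) = 0.1971.
n = z²·p(1−p)/E² = 1.960² × 0.1971 / 0.060² = 3.8416 × 0.1971 / 0.003600 ≈ 210.33.
Rounding up gives n = 211.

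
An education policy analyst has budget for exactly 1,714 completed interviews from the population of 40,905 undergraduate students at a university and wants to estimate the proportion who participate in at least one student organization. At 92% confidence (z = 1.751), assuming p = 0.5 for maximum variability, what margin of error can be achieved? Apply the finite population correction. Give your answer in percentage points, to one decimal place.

Finite-population factor: (N−n)/(N−1) = (40905−1714)/(40905−1) = 0.9581.
SE(p̂) = √[p(1−p)/n · (N−n)/(N−1)] = √[0.2500/1714 × 0.9581] = 0.01182.
E = z × SE = 1.751 × 0.01182 = 0.02070 ≈ 2.1 percentage points.

2.1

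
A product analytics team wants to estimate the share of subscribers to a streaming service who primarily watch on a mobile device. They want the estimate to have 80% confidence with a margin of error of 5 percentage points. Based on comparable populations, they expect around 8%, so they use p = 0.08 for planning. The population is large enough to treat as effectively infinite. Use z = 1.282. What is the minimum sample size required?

With p = 0.08, p(1−p) = 0.0736.
n = z²·p(1−p)/E² = 1.282² × 0.0736 / 0.050² = 1.6435 × 0.0736 / 0.002500 ≈ 48.39.
Rounding up gives n = 49.

49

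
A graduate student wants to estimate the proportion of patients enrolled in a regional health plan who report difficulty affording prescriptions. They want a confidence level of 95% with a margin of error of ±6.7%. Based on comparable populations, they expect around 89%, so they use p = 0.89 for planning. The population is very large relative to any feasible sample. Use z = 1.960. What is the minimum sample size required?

84

With p = 0.89, p(1−p) = 0.0979.
n = z²·p(1−p)/E² = 1.960² × 0.0979 / 0.067² = 3.8416 × 0.0979 / 0.004489 ≈ 83.78.
Rounding up gives n = 84.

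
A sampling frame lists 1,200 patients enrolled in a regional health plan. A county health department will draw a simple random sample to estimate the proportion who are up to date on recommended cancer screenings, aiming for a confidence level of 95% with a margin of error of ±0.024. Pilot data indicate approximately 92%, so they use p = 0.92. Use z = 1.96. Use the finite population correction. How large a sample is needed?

Unadjusted: n₀ = 1.96² × 0.92 × 0.08 / 0.024² ≈ 490.87, so n₀ = 491.
Finite population correction with N = 1,200: n = n₀ / (1 + (n₀−1)/N) = 491 / (1 + 490/1200) = 491 / 1.4083 ≈ 348.64.
Rounding up, n = 349.

349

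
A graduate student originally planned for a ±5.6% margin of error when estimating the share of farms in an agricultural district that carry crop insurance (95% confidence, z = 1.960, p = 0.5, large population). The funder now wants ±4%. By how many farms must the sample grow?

At ±5.6%: n = 1.960² × 0.2500 / 0.056² ≈ 306.25 → 307.
At ±4%: n = 1.960² × 0.2500 / 0.040² ≈ 600.25 → 601.
Additional respondents: 601 − 307 = 294.

294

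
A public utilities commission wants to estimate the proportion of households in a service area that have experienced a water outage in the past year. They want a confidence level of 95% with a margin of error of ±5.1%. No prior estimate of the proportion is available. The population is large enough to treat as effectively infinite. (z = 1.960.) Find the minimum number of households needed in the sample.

With no prior estimate, use p = 0.5, giving p(1−p) = 0.25.
n = z²·p(1−p)/E² = 1.960² × 0.2500 / 0.051² = 3.8416 × 0.2500 / 0.002601 ≈ 369.24.
Rounding up gives n = 370.

370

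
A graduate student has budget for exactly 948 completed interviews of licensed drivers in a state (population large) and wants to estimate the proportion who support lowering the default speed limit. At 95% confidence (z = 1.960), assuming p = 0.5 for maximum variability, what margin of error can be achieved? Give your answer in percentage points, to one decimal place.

SE(p̂) = √[p(1−p)/n] = √[0.2500/948] = 0.01624.
E = z × SE = 1.960 × 0.01624 = 0.03183, or 3.2 percentage points.

3.2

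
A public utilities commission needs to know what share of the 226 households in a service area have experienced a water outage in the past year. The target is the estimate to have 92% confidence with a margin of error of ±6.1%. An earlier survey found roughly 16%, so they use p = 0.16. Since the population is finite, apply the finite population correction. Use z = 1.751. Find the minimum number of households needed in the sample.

Unadjusted: n₀ = 1.751² × 0.16 × 0.84 / 0.061² ≈ 110.74, so n₀ = 111.
Finite population correction with N = 226: n = n₀ / (1 + (n₀−1)/N) = 111 / (1 + 110/226) = 111 / 1.4867 ≈ 74.66.
Rounding up, n = 75.

75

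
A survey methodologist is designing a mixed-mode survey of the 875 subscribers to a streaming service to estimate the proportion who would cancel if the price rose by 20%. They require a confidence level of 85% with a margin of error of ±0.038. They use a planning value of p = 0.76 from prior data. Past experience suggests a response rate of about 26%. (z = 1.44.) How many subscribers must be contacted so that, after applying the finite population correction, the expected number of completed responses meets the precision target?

777

Completed interviews needed (unadjusted): n₀ = 1.44² × 0.1824 / 0.038² ≈ 261.93 → 262.
FPC for N = 875: n = 262 / (1 + 261/875) = 262 / 1.2983 ≈ 201.80 → 202.
At a 26% response rate, contacts needed = 202 / 0.26 ≈ 776.92 → 777.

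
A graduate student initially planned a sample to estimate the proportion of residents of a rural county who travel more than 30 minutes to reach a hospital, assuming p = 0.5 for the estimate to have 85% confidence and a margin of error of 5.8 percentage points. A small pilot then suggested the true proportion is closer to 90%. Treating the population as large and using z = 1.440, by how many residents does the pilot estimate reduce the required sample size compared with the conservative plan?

Conservative (p = 0.5): n = 1.440² × 0.25 / 0.058² ≈ 154.10 → 155.
Using p = 0.90: p(1−p) = 0.0900, so n = 1.440² × 0.0900 / 0.058² ≈ 55.48 → 56.
Reduction: 155 − 56 = 99.

99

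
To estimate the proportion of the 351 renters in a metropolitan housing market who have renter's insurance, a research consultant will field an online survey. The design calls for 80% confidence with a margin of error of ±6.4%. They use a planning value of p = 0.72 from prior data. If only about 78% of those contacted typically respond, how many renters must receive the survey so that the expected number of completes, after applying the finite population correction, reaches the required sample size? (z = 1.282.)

Completed interviews needed (unadjusted): n₀ = 1.282² × 0.2016 / 0.064² ≈ 80.89 → 81.
FPC for N = 351: n = 81 / (1 + 80/351) = 81 / 1.2279 ≈ 65.97 → 66.
At a 78% response rate, contacts needed = 66 / 0.78 ≈ 84.62 → 85.

85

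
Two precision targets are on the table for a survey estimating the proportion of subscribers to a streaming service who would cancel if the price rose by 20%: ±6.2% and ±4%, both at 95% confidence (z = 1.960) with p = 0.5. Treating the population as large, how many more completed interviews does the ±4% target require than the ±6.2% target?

351

At ±6.2%: n = 1.960² × 0.2500 / 0.062² ≈ 249.84 → 250.
At ±4%: n = 1.960² × 0.2500 / 0.040² ≈ 600.25 → 601.
Additional respondents: 601 − 250 = 351.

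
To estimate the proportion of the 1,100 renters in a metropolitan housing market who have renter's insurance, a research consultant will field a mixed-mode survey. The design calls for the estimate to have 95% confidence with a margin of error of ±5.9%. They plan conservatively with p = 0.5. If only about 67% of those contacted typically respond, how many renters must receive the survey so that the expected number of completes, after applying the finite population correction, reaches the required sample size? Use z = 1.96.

Completed interviews needed (unadjusted): n₀ = 1.96² × 0.2500 / 0.059² ≈ 275.90 → 276.
FPC for N = 1,100: n = 276 / (1 + 275/1100) = 276 / 1.2500 ≈ 220.80 → 221.
At a 67% response rate, contacts needed = 221 / 0.67 ≈ 329.85 → 330.

330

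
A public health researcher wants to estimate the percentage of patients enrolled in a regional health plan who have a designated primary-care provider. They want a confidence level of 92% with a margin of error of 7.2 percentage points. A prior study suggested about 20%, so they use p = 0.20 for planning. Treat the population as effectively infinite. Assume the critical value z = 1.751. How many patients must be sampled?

With p = 0.20, p(1−p) = 0.1600.
n = z²·p(1−p)/E² = 1.751² × 0.1600 / 0.072² = 3.0660 × 0.1600 / 0.005184 ≈ 94.63.
Rounding up gives n = 95.

95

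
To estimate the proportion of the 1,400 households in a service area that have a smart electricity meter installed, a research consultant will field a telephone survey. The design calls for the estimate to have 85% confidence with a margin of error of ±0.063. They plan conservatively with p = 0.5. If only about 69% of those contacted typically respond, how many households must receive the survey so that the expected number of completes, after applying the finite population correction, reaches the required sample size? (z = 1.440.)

Completed interviews needed (unadjusted): n₀ = 1.440² × 0.2500 / 0.063² ≈ 130.61 → 131.
FPC for N = 1,400: n = 131 / (1 + 130/1400) = 131 / 1.0929 ≈ 119.87 → 120.
At a 69% response rate, contacts needed = 120 / 0.69 ≈ 173.91 → 174.

174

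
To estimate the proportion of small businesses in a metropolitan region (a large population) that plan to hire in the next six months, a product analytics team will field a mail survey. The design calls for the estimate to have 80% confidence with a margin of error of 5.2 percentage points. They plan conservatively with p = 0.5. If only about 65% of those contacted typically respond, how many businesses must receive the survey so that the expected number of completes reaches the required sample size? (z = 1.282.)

Completed interviews needed: n₀ = 1.282² × 0.2500 / 0.052² ≈ 151.95 → 152.
At a 65% response rate, contacts needed = 152 / 0.65 ≈ 233.85 → 234.

234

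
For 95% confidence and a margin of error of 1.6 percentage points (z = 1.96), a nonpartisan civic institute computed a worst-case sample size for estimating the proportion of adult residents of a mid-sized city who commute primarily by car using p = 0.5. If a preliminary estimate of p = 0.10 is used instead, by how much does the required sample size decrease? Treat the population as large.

2401

Conservative (p = 0.5): n = 1.96² × 0.25 / 0.016² ≈ 3751.56 → 3752.
Using p = 0.10: p(1−p) = 0.0900, so n = 1.96² × 0.0900 / 0.016² ≈ 1350.56 → 1351.
Reduction: 3752 − 1351 = 2401.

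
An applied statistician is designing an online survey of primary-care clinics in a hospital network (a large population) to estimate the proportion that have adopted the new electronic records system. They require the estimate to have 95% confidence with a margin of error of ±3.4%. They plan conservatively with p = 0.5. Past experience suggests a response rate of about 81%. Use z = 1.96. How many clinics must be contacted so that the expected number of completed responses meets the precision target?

1026

Completed interviews needed: n₀ = 1.96² × 0.2500 / 0.034² ≈ 830.80 → 831.
At an 81% response rate, contacts needed = 831 / 0.81 ≈ 1025.93 → 1026.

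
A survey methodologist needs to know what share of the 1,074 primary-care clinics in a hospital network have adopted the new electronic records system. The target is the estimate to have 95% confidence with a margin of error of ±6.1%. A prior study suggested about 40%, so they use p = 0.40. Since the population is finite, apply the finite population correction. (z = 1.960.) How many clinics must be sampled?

202

Unadjusted: n₀ = 1.960² × 0.40 × 0.60 / 0.061² ≈ 247.78, so n₀ = 248.
Finite population correction with N = 1,074: n = n₀ / (1 + (n₀−1)/N) = 248 / (1 + 247/1074) = 248 / 1.2300 ≈ 201.63.
Rounding up, n = 202.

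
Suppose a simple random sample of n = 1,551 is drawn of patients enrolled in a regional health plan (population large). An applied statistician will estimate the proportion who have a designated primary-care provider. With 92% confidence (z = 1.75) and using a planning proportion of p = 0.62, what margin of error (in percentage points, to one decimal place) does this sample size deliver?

2.2

SE(p̂) = √[p(1−p)/n] = √[0.2356/1551] = 0.01232.
E = z × SE = 1.75 × 0.01232 = 0.02157, or 2.2 percentage points.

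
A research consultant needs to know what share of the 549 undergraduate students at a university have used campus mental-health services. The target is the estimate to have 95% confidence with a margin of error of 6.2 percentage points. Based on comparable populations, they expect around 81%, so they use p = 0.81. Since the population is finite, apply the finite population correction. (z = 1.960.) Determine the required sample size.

Unadjusted: n₀ = 1.960² × 0.81 × 0.19 / 0.062² ≈ 153.80, so n₀ = 154.
Finite population correction with N = 549: n = n₀ / (1 + (n₀−1)/N) = 154 / (1 + 153/549) = 154 / 1.2787 ≈ 120.44.
Rounding up, n = 121.

121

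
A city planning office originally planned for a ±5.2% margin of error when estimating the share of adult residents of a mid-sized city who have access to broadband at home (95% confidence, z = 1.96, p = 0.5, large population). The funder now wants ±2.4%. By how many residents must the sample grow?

At ±5.2%: n = 1.96² × 0.2500 / 0.052² ≈ 355.18 → 356.
At ±2.4%: n = 1.96² × 0.2500 / 0.024² ≈ 1667.36 → 1668.
Additional respondents: 1668 − 356 = 1312.

1312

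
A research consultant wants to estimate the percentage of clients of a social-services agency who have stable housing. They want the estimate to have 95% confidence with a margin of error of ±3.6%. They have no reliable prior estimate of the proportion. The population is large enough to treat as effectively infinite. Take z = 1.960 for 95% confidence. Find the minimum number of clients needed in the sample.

742

With no prior estimate, use p = 0.5, giving p(1−p) = 0.25.
n = z²·p(1−p)/E² = 1.960² × 0.2500 / 0.036² = 3.8416 × 0.2500 / 0.001296 ≈ 741.05.
Rounding up gives n = 742.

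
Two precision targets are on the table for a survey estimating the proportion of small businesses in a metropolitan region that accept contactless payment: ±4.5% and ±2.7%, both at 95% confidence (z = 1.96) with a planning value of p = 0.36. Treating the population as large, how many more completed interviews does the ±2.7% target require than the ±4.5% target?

At ±4.5%: n = 1.96² × 0.2304 / 0.045² ≈ 437.09 → 438.
At ±2.7%: n = 1.96² × 0.2304 / 0.027² ≈ 1214.14 → 1215.
Additional respondents: 1215 − 438 = 777.

777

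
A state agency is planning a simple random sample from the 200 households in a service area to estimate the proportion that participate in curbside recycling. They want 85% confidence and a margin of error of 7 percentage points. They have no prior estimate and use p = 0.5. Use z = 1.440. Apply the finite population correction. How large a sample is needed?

70

Unadjusted: n₀ = 1.440² × 0.50 × 0.50 / 0.070² ≈ 105.80, so n₀ = 106.
Finite population correction with N = 200: n = n₀ / (1 + (n₀−1)/N) = 106 / (1 + 105/200) = 106 / 1.5250 ≈ 69.51.
Rounding up, n = 70.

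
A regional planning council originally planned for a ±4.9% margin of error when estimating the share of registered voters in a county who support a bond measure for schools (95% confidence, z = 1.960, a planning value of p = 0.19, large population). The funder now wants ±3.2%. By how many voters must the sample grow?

At ±4.9%: n = 1.960² × 0.1539 / 0.049² ≈ 246.24 → 247.
At ±3.2%: n = 1.960² × 0.1539 / 0.032² ≈ 577.37 → 578.
Additional respondents: 578 − 247 = 331.

331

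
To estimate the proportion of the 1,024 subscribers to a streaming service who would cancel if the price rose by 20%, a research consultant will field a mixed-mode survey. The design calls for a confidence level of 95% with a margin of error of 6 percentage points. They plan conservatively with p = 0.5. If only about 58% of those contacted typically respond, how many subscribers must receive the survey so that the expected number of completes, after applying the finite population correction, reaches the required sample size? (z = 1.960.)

366

Completed interviews needed (unadjusted): n₀ = 1.960² × 0.2500 / 0.060² ≈ 266.78 → 267.
FPC for N = 1,024: n = 267 / (1 + 266/1024) = 267 / 1.2598 ≈ 211.94 → 212.
At a 58% response rate, contacts needed = 212 / 0.58 ≈ 365.52 → 366.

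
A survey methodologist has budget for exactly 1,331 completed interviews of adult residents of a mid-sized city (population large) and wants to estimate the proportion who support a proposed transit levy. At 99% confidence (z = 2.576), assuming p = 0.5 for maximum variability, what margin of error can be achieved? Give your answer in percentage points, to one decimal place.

3.5

SE(p̂) = √[p(1−p)/n] = √[0.2500/1331] = 0.01371.
E = z × SE = 2.576 × 0.01371 = 0.03530, or 3.5 percentage points.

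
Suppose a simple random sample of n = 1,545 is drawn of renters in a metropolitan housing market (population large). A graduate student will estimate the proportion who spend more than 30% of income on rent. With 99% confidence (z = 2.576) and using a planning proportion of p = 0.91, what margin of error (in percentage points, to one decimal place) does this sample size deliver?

SE(p̂) = √[p(1−p)/n] = √[0.0819/1545] = 0.00728.
E = z × SE = 2.576 × 0.00728 = 0.01876, or 1.9 percentage points.

1.9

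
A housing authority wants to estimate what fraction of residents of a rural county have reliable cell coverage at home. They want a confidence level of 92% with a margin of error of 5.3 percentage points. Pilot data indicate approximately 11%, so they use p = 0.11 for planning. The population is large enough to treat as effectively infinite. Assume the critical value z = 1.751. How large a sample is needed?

With p = 0.11, p(1−p) = 0.0979.
n = z²·p(1−p)/E² = 1.751² × 0.0979 / 0.053² = 3.0660 × 0.0979 / 0.002809 ≈ 106.86.
Rounding up gives n = 107.

107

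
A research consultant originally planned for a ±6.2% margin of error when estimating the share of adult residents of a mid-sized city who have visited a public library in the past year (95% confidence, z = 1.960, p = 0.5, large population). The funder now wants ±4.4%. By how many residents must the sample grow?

At ±6.2%: n = 1.960² × 0.2500 / 0.062² ≈ 249.84 → 250.
At ±4.4%: n = 1.960² × 0.2500 / 0.044² ≈ 496.07 → 497.
Additional respondents: 497 − 250 = 247.

247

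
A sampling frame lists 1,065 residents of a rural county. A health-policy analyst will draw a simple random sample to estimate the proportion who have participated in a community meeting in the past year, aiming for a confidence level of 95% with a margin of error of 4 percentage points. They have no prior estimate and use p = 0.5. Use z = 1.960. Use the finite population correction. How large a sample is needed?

385

Unadjusted: n₀ = 1.960² × 0.50 × 0.50 / 0.040² ≈ 600.25, so n₀ = 601.
Finite population correction with N = 1,065: n = n₀ / (1 + (n₀−1)/N) = 601 / (1 + 600/1065) = 601 / 1.5634 ≈ 384.42.
Rounding up, n = 385.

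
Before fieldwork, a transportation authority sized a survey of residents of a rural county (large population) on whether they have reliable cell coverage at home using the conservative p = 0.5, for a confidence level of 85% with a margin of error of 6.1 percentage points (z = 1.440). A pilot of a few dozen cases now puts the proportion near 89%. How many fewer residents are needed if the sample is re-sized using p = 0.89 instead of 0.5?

Conservative (p = 0.5): n = 1.440² × 0.25 / 0.061² ≈ 139.32 → 140.
Using p = 0.89: p(1−p) = 0.0979, so n = 1.440² × 0.0979 / 0.061² ≈ 54.56 → 55.
Reduction: 140 − 55 = 85.

85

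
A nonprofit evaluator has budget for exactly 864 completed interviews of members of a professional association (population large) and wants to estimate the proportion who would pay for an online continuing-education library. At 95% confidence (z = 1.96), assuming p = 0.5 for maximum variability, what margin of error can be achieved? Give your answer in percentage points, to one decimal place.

SE(p̂) = √[p(1−p)/n] = √[0.2500/864] = 0.01701.
E = z × SE = 1.96 × 0.01701 = 0.03334, or 3.3 percentage points.

3.3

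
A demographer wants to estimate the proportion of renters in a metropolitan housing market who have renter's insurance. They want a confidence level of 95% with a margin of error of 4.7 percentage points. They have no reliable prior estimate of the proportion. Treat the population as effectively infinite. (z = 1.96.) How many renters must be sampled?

With no prior estimate, use p = 0.5, giving p(1−p) = 0.25.
n = z²·p(1−p)/E² = 1.96² × 0.2500 / 0.047² = 3.8416 × 0.2500 / 0.002209 ≈ 434.77.
Rounding up gives n = 435.

435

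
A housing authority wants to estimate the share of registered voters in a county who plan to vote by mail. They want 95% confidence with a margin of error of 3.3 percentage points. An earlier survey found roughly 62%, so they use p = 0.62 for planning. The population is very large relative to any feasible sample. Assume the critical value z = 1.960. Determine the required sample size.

With p = 0.62, p(1−p) = 0.2356.
n = z²·p(1−p)/E² = 1.960² × 0.2356 / 0.033² = 3.8416 × 0.2356 / 0.001089 ≈ 831.11.
Rounding up gives n = 832.

832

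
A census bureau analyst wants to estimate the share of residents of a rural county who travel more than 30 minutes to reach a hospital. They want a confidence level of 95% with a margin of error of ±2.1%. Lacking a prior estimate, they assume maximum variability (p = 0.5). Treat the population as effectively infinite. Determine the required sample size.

2178

For 95% confidence, z = 1.96.
With p = 0.5, p(1−p) = 0.25.
n = z²·p(1−p)/E² = 1.96² × 0.2500 / 0.021² = 3.8416 × 0.2500 / 0.000441 ≈ 2177.78.
Rounding up gives n = 2178.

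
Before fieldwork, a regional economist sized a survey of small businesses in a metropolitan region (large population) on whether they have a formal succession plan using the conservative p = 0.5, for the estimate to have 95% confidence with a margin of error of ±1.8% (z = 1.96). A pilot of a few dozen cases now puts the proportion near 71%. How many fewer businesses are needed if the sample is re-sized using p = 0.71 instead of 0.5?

Conservative (p = 0.5): n = 1.96² × 0.25 / 0.018² ≈ 2964.20 → 2965.
Using p = 0.71: p(1−p) = 0.2059, so n = 1.96² × 0.2059 / 0.018² ≈ 2441.31 → 2442.
Reduction: 2965 − 2442 = 523.

523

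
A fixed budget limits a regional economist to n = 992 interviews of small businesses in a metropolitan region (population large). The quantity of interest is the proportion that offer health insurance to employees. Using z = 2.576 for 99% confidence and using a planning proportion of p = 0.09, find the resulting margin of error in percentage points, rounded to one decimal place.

2.3

SE(p̂) = √[p(1−p)/n] = √[0.0819/992] = 0.00909.
E = z × SE = 2.576 × 0.00909 = 0.02341, or 2.3 percentage points.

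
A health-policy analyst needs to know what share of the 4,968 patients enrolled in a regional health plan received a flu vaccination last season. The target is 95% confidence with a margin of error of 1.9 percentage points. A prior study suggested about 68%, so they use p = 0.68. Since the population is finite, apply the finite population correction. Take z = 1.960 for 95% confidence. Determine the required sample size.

Unadjusted: n₀ = 1.960² × 0.68 × 0.32 / 0.019² ≈ 2315.60, so n₀ = 2316.
Finite population correction with N = 4,968: n = n₀ / (1 + (n₀−1)/N) = 2316 / (1 + 2315/4968) = 2316 / 1.4660 ≈ 1579.83.
Rounding up, n = 1580.

1580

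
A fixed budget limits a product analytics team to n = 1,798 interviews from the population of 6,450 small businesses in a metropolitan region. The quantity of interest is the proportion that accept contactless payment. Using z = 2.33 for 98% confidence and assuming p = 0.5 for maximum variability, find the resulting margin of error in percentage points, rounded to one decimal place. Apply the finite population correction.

Finite-population factor: (N−n)/(N−1) = (6450−1798)/(6450−1) = 0.7214.
SE(p̂) = √[p(1−p)/n · (N−n)/(N−1)] = √[0.2500/1798 × 0.7214] = 0.01001.
E = z × SE = 2.33 × 0.01001 = 0.02333 ≈ 2.3 percentage points.

2.3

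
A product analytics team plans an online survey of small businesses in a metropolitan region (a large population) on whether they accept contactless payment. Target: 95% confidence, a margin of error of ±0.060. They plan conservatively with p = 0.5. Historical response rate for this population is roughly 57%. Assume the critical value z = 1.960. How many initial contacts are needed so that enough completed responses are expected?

Completed interviews needed: n₀ = 1.960² × 0.2500 / 0.060² ≈ 266.78 → 267.
At a 57% response rate, contacts needed = 267 / 0.57 ≈ 468.42 → 469.

469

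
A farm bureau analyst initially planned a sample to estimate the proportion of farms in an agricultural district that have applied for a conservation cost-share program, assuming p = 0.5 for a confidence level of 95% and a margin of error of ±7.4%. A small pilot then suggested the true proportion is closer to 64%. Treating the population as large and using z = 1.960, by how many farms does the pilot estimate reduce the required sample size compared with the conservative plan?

14

Conservative (p = 0.5): n = 1.960² × 0.25 / 0.074² ≈ 175.38 → 176.
Using p = 0.64: p(1−p) = 0.2304, so n = 1.960² × 0.2304 / 0.074² ≈ 161.63 → 162.
Reduction: 176 − 162 = 14.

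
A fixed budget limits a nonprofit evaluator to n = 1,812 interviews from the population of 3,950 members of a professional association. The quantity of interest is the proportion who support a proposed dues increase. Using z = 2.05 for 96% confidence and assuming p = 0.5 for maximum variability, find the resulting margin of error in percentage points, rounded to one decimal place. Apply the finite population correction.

1.8

Finite-population factor: (N−n)/(N−1) = (3950−1812)/(3950−1) = 0.5414.
SE(p̂) = √[p(1−p)/n · (N−n)/(N−1)] = √[0.2500/1812 × 0.5414] = 0.00864.
E = z × SE = 2.05 × 0.00864 = 0.01772 ≈ 1.8 percentage points.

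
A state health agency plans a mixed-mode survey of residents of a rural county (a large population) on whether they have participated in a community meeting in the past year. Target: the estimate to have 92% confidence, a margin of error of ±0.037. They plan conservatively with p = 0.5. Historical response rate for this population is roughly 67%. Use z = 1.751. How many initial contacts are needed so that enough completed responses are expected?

Completed interviews needed: n₀ = 1.751² × 0.2500 / 0.037² ≈ 559.90 → 560.
At a 67% response rate, contacts needed = 560 / 0.67 ≈ 835.82 → 836.

836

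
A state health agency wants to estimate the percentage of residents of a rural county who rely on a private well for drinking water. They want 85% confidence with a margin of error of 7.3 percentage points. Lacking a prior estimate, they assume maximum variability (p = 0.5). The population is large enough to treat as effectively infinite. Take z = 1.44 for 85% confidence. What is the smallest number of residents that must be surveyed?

With p = 0.5, p(1−p) = 0.25.
n = z²·p(1−p)/E² = 1.44² × 0.2500 / 0.073² = 2.0736 × 0.2500 / 0.005329 ≈ 97.28.
Rounding up gives n = 98.

98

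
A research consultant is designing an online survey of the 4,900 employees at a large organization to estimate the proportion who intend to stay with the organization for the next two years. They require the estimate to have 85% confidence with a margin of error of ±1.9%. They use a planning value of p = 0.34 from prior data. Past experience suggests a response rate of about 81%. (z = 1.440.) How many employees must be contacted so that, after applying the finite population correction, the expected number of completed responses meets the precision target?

1261

Completed interviews needed (unadjusted): n₀ = 1.440² × 0.2244 / 0.019² ≈ 1288.96 → 1289.
FPC for N = 4,900: n = 1289 / (1 + 1288/4900) = 1289 / 1.2629 ≈ 1020.70 → 1021.
At an 81% response rate, contacts needed = 1021 / 0.81 ≈ 1260.49 → 1261.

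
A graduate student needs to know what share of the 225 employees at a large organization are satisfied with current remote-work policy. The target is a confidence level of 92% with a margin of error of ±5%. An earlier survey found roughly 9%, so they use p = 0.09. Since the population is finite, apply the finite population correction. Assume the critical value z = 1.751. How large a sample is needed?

70

Unadjusted: n₀ = 1.751² × 0.09 × 0.91 / 0.050² ≈ 100.44, so n₀ = 101.
Finite population correction with N = 225: n = n₀ / (1 + (n₀−1)/N) = 101 / (1 + 100/225) = 101 / 1.4444 ≈ 69.92.
Rounding up, n = 70.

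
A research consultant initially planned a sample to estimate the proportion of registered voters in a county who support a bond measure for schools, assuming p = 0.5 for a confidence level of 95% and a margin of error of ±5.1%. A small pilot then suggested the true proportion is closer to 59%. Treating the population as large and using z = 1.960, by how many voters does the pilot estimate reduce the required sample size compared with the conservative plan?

Conservative (p = 0.5): n = 1.960² × 0.25 / 0.051² ≈ 369.24 → 370.
Using p = 0.59: p(1−p) = 0.2419, so n = 1.960² × 0.2419 / 0.051² ≈ 357.28 → 358.
Reduction: 370 − 358 = 12.

12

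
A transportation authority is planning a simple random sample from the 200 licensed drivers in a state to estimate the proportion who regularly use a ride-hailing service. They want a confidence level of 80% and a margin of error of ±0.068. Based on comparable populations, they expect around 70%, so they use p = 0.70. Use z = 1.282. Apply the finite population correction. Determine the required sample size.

Unadjusted: n₀ = 1.282² × 0.70 × 0.30 / 0.068² ≈ 74.64, so n₀ = 75.
Finite population correction with N = 200: n = n₀ / (1 + (n₀−1)/N) = 75 / (1 + 74/200) = 75 / 1.3700 ≈ 54.74.
Rounding up, n = 55.

55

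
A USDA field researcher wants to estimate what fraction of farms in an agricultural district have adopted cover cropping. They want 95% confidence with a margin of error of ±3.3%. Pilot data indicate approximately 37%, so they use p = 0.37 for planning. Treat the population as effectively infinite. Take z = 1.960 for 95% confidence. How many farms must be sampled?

With p = 0.37, p(1−p) = 0.2331.
n = z²·p(1−p)/E² = 1.960² × 0.2331 / 0.033² = 3.8416 × 0.2331 / 0.001089 ≈ 822.29.
Rounding up gives n = 823.

823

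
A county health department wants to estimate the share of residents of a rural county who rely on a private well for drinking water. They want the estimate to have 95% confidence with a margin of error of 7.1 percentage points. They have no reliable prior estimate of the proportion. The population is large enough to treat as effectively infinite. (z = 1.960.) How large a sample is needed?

191

With no prior estimate, use p = 0.5, giving p(1−p) = 0.25.
n = z²·p(1−p)/E² = 1.960² × 0.2500 / 0.071² = 3.8416 × 0.2500 / 0.005041 ≈ 190.52.
Rounding up gives n = 191.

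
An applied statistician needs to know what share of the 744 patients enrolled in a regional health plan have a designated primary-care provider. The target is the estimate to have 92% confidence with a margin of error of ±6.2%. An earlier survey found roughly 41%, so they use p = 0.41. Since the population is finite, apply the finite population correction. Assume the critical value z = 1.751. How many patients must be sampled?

Unadjusted: n₀ = 1.751² × 0.41 × 0.59 / 0.062² ≈ 192.94, so n₀ = 193.
Finite population correction with N = 744: n = n₀ / (1 + (n₀−1)/N) = 193 / (1 + 192/744) = 193 / 1.2581 ≈ 153.41.
Rounding up, n = 154.

154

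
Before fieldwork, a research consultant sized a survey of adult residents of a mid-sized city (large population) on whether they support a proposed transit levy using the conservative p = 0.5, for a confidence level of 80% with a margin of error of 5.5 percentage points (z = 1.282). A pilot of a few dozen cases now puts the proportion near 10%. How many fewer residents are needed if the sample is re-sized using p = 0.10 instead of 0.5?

Conservative (p = 0.5): n = 1.282² × 0.25 / 0.055² ≈ 135.83 → 136.
Using p = 0.10: p(1−p) = 0.0900, so n = 1.282² × 0.0900 / 0.055² ≈ 48.90 → 49.
Reduction: 136 − 49 = 87.

87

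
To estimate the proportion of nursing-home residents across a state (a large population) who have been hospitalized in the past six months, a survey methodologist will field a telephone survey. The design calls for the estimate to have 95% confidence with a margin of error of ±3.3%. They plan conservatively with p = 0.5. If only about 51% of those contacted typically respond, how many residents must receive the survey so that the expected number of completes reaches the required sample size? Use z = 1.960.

Completed interviews needed: n₀ = 1.960² × 0.2500 / 0.033² ≈ 881.91 → 882.
At a 51% response rate, contacts needed = 882 / 0.51 ≈ 1729.41 → 1730.

1730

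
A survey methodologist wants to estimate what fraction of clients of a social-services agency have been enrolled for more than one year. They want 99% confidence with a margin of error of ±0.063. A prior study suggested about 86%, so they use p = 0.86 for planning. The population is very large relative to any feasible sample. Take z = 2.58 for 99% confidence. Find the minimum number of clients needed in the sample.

202

With p = 0.86, p(1−p) = 0.1204.
n = z²·p(1−p)/E² = 2.58² × 0.1204 / 0.063² = 6.6564 × 0.1204 / 0.003969 ≈ 201.92.
Rounding up gives n = 202.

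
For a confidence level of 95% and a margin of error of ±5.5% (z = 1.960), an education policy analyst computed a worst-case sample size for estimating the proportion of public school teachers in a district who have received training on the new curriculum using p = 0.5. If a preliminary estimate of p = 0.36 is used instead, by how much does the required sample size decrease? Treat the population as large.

25

Conservative (p = 0.5): n = 1.960² × 0.25 / 0.055² ≈ 317.49 → 318.
Using p = 0.36: p(1−p) = 0.2304, so n = 1.960² × 0.2304 / 0.055² ≈ 292.60 → 293.
Reduction: 318 − 293 = 25.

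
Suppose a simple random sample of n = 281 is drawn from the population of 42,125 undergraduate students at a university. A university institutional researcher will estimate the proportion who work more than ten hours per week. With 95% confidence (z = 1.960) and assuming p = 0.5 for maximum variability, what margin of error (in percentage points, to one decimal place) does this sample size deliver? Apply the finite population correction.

5.8

Finite-population factor: (N−n)/(N−1) = (42125−281)/(42125−1) = 0.9934.
SE(p̂) = √[p(1−p)/n · (N−n)/(N−1)] = √[0.2500/281 × 0.9934] = 0.02973.
E = z × SE = 1.960 × 0.02973 = 0.05827 ≈ 5.8 percentage points.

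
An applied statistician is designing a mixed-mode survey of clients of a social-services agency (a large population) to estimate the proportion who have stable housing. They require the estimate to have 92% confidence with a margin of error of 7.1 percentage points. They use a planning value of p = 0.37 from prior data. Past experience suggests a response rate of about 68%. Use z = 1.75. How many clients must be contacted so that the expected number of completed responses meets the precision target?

Completed interviews needed: n₀ = 1.75² × 0.2331 / 0.071² ≈ 141.61 → 142.
At a 68% response rate, contacts needed = 142 / 0.68 ≈ 208.82 → 209.

209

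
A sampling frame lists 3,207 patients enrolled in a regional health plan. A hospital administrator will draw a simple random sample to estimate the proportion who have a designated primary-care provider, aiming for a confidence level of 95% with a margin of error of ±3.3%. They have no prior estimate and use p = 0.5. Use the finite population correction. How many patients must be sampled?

692

For 95% confidence, z = 1.960.
Unadjusted: n₀ = 1.960² × 0.50 × 0.50 / 0.033² ≈ 881.91, so n₀ = 882.
Finite population correction with N = 3,207: n = n₀ / (1 + (n₀−1)/N) = 882 / (1 + 881/3207) = 882 / 1.2747 ≈ 691.92.
Rounding up, n = 692.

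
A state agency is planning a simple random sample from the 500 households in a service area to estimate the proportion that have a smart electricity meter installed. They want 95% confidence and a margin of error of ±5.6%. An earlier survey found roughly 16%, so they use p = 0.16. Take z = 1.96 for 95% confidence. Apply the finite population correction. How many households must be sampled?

125

Unadjusted: n₀ = 1.96² × 0.16 × 0.84 / 0.056² ≈ 164.64, so n₀ = 165.
Finite population correction with N = 500: n = n₀ / (1 + (n₀−1)/N) = 165 / (1 + 164/500) = 165 / 1.3280 ≈ 124.25.
Rounding up, n = 125.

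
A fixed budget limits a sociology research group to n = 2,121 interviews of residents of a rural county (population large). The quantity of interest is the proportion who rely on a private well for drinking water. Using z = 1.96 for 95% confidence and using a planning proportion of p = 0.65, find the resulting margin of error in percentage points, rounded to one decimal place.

2.0

SE(p̂) = √[p(1−p)/n] = √[0.2275/2121] = 0.01036.
E = z × SE = 1.96 × 0.01036 = 0.02030, or 2.0 percentage points.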